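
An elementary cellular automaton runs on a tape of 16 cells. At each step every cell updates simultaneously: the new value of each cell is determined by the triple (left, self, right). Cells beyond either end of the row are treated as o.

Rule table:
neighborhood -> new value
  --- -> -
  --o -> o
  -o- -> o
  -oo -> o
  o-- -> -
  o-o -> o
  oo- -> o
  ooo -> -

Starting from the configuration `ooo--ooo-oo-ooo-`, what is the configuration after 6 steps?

--o-oo-oooooo-oo
-ooooooo----ooo-
oo-----o---oo-oo
-o----oo--ooooo-
oo---ooo-oo---oo
-o--oo-oooo--oo-

-o--oo-oooo--oo-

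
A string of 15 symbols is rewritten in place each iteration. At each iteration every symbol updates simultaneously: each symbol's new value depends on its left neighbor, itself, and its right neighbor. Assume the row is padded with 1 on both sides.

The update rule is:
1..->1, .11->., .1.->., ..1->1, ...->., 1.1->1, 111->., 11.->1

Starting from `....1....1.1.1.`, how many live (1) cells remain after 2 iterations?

9

iteration 1: 1..1.1..1.1.1.1
iteration 2: 111.1.11.1.1.1.
count of 1: 9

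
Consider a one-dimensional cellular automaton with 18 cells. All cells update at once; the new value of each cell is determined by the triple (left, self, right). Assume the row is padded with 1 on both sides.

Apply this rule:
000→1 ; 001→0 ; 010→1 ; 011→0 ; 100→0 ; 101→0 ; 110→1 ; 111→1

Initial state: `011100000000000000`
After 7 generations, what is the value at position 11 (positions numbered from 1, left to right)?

generation 1: 001101111111111110
generation 2: 000100111111111110
generation 3: 010100011111111110
generation 4: 010101001111111110
generation 5: 010101000111111110
generation 6: 010101010011111110
generation 7: 010101010001111110
position 11 holds 0

0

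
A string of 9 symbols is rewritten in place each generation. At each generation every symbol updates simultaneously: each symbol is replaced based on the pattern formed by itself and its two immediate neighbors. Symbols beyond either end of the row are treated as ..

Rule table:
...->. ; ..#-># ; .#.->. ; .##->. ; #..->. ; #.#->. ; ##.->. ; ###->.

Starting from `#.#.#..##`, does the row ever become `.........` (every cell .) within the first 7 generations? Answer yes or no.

......#..
.....#...
....#....
...#.....
..#......
.#.......
#........
generation 7 is #........, still not uniform .

no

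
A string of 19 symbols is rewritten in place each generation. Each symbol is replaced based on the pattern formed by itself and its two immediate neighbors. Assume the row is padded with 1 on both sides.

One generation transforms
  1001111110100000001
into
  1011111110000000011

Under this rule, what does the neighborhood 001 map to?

At position 2 the neighborhood is 001; the next row has 1 there.

1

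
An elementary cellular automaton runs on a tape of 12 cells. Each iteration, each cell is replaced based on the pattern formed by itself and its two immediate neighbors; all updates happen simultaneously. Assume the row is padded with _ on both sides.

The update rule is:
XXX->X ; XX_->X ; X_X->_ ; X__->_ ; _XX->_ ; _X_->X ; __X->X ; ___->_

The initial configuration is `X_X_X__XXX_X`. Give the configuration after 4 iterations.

iteration 1: X_X_X_X_XX_X
iteration 2: X_X_X_X__X_X
iteration 3: X_X_X_X_XX_X  (repeats iteration 1; period 2)
iteration 4: X_X_X_X__X_X

X_X_X_X__X_X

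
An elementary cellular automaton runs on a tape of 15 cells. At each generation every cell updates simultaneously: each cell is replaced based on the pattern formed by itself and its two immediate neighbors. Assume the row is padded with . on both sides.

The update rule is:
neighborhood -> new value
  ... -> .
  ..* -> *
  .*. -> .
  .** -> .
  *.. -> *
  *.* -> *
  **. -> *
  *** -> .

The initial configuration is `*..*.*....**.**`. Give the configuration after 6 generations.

*.*.*.**.*.**.*

.**.*.*..*.**.*
*.**.*.**.*.**.
.*.**.*.**.*.**
*.*.**.*.**.*.*
.*.*.**.*.**.*.
*.*.*.**.*.**.*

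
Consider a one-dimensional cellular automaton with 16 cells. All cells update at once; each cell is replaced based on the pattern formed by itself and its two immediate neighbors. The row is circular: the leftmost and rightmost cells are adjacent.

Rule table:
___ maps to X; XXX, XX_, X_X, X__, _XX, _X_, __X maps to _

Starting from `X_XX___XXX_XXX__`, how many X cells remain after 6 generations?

_____X__________
XXXX___XXXXXXXXX
_____X__________  (repeats generation 1; period 2)
generation 6: XXXX___XXXXXXXXX
count of X: 13

13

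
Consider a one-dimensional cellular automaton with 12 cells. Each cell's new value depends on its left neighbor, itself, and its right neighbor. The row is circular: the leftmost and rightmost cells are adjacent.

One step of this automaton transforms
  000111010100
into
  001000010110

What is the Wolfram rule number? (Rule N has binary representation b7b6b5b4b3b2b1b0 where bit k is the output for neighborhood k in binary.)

position 4: 111 → 0  (bit 7 = 0)
position 5: 110 → 0  (bit 6 = 0)
position 6: 101 → 0  (bit 5 = 0)
position 10: 100 → 1  (bit 4 = 1)
position 3: 011 → 0  (bit 3 = 0)
position 7: 010 → 1  (bit 2 = 1)
position 2: 001 → 1  (bit 1 = 1)
position 0: 000 → 0  (bit 0 = 0)
bits b7..b0 = 00010110 = 22

22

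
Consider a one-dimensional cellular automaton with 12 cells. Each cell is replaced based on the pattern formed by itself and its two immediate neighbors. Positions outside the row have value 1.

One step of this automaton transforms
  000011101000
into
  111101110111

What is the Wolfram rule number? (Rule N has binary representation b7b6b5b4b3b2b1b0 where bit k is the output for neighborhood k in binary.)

position 5: 111 → 1  (bit 7 = 1)
position 6: 110 → 1  (bit 6 = 1)
position 7: 101 → 1  (bit 5 = 1)
position 0: 100 → 1  (bit 4 = 1)
position 4: 011 → 0  (bit 3 = 0)
position 8: 010 → 0  (bit 2 = 0)
position 3: 001 → 1  (bit 1 = 1)
position 1: 000 → 1  (bit 0 = 1)
bits b7..b0 = 11110011 = 243

243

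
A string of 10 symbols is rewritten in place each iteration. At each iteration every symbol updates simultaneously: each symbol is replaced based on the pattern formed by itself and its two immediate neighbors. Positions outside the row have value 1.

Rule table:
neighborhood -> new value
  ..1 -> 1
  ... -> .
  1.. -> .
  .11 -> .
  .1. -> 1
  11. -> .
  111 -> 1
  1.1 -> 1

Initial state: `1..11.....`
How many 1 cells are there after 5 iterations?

4

..1......1
.11.....1.
1......111
......1.11
.....111.1
count of 1: 4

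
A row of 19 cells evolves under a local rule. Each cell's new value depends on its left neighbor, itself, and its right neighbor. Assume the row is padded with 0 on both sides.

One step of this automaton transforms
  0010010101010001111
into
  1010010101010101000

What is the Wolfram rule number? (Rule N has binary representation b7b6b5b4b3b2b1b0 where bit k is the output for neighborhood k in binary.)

position 16: 111 → 0  (bit 7 = 0)
position 18: 110 → 0  (bit 6 = 0)
position 6: 101 → 0  (bit 5 = 0)
position 3: 100 → 0  (bit 4 = 0)
position 15: 011 → 1  (bit 3 = 1)
position 2: 010 → 1  (bit 2 = 1)
position 1: 001 → 0  (bit 1 = 0)
position 0: 000 → 1  (bit 0 = 1)
bits b7..b0 = 00001101 = 13

13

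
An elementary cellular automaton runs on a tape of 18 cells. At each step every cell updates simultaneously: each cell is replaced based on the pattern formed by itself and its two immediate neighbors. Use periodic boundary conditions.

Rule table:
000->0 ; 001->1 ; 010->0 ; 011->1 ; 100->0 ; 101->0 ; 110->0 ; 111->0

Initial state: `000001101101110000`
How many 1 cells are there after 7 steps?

step 1: 000011001001000000
step 2: 000110010010000000
step 3: 001100100100000000
step 4: 011001001000000000
step 5: 110010010000000000
step 6: 100100100000000001
step 7: 001001000000000011
count of 1: 4

4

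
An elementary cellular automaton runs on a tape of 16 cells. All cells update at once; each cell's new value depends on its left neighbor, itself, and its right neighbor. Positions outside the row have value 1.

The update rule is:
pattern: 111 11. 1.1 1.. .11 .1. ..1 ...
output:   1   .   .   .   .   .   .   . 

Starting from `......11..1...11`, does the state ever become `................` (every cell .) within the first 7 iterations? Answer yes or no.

...............1
................
all cells are . at iteration 2

yes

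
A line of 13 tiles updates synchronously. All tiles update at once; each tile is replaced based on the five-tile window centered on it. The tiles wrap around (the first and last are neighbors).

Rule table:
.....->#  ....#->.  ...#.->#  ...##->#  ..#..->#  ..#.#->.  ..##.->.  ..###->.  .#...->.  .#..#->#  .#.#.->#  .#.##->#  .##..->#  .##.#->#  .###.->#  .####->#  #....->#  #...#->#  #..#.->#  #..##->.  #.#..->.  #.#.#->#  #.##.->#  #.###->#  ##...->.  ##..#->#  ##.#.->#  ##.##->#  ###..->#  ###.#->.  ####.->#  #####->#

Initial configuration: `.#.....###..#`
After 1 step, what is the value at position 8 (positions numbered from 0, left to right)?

step 1: #..##.#.####.
position 8 holds #

#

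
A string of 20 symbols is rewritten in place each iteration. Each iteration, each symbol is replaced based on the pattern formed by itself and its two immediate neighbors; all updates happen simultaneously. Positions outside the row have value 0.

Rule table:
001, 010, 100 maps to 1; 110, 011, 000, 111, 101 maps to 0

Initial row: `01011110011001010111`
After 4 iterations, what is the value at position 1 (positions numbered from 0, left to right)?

0

11000001100111010000
00100010011000011000
01110111100100100100
10000000011111111110
position 1 holds 0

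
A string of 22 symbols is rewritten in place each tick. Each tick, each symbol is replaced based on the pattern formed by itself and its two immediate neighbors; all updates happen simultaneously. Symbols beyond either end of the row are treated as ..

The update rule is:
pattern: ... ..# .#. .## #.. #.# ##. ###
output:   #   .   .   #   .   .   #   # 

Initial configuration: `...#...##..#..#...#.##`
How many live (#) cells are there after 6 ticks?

13

tick 1: ##...#.##.......#...##
tick 2: ##.#...##.#####...#.##
tick 3: ##...#.##.#####.#...##
tick 4: ##.#...##.#####...#.##  (repeats tick 2; period 2)
tick 6: ##.#...##.#####...#.##
count of #: 13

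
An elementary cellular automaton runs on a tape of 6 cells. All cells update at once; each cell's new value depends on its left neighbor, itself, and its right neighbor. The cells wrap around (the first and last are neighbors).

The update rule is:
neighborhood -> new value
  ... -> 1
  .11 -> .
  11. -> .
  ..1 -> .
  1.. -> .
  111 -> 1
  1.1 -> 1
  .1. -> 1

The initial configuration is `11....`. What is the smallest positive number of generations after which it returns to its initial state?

2

...11.
11....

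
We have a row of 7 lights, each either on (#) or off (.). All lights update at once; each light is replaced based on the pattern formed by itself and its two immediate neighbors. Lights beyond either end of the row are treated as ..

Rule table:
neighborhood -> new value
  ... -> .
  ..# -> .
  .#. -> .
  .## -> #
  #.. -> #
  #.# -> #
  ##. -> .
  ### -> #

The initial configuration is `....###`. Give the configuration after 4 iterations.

....##.
....#.#
.....#.
......#

......#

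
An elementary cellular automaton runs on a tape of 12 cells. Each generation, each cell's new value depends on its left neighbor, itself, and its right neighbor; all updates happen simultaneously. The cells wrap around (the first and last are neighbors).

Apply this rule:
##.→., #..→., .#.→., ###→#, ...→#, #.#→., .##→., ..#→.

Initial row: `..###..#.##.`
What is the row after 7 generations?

#..#........
.....######.
####..####..
.##....##...
....##....##
.##....##...  (repeats generation 4; period 2)
generation 7: ....##....##

....##....##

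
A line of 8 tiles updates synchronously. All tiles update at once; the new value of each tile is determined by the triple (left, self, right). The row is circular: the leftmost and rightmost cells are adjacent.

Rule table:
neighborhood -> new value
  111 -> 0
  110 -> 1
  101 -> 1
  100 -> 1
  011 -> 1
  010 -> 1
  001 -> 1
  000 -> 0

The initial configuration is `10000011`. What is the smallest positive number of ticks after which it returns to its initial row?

6

11000110
11101111
00111000
01101100
11111110
10000011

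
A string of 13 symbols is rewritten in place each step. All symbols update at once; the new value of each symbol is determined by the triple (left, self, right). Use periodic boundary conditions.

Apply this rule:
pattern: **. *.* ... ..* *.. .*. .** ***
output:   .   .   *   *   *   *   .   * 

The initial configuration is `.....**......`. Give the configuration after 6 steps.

.***.**.***.*

*****..******
****.**.*****
***......****
**.******.***
*...****...**
.***.**.***.*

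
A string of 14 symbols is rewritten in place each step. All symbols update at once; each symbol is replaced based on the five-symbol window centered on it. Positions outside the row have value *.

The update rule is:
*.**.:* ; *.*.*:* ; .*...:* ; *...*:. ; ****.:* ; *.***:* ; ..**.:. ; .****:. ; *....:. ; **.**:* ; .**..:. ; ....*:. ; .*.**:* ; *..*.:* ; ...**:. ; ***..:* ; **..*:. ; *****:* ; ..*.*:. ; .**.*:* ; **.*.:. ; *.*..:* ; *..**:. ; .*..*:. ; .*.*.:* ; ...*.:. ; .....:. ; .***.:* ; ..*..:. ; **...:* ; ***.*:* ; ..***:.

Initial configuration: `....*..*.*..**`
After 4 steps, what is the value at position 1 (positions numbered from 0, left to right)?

*

step 1: *.....*.**....
step 2: **.....**.*...
step 3: ***.....*.**..
step 4: ****.....**...
position 1 holds *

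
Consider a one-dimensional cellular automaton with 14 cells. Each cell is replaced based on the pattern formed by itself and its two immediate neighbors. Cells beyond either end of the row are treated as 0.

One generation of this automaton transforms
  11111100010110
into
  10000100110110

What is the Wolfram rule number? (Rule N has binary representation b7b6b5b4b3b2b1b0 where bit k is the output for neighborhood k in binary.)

position 1: 111 → 0  (bit 7 = 0)
position 5: 110 → 1  (bit 6 = 1)
position 10: 101 → 0  (bit 5 = 0)
position 6: 100 → 0  (bit 4 = 0)
position 0: 011 → 1  (bit 3 = 1)
position 9: 010 → 1  (bit 2 = 1)
position 8: 001 → 1  (bit 1 = 1)
position 7: 000 → 0  (bit 0 = 0)
bits b7..b0 = 01001110 = 78

78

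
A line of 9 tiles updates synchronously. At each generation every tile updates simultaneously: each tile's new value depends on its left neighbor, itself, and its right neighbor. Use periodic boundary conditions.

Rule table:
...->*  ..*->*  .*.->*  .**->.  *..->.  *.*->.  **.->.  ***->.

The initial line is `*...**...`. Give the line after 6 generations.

*.**...**
.....**..
*****...*
......**.
******...
.......**

.......**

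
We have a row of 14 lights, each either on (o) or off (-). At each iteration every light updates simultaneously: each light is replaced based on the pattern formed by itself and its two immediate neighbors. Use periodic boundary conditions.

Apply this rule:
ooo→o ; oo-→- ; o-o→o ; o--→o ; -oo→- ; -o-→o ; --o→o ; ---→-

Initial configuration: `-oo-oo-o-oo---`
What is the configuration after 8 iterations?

oo-o-o-o-o-o-o

iteration 1: o--o--ooo--o--
iteration 2: oooooo-o-ooooo
iteration 3: ooooo-ooo-oooo
iteration 4: oooo-o-o-o-ooo
iteration 5: ooo-ooooooo-oo
iteration 6: oo-o-ooooo-o-o
iteration 7: o-ooo-ooo-ooo-
iteration 8: oo-o-o-o-o-o-o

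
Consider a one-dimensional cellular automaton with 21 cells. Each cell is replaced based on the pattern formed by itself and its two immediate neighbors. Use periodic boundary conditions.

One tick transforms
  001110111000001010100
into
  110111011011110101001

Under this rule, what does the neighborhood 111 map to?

At position 3 the neighborhood is 111; the next row has 1 there.

1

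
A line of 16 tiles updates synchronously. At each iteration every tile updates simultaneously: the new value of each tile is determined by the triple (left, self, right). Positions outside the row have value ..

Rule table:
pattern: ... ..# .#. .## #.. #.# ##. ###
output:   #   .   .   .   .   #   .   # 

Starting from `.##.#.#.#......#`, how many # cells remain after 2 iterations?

...#.#.#..####..
##..#.#....##..#
count of #: 7

7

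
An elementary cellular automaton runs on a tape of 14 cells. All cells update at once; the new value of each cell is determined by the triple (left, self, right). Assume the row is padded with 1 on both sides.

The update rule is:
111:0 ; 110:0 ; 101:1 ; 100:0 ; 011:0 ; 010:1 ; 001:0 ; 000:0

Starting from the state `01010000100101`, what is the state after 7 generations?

00000000100000

11110000100110
00000000100001
00000000100000
00000000100000  (fixed point — unchanged through generation 7)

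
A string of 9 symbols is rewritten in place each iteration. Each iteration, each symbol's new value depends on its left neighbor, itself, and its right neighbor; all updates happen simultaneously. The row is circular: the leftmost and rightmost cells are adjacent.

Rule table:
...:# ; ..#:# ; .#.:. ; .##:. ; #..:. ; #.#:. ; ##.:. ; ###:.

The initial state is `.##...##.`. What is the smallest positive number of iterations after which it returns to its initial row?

18

#...##...
..##...##
.#...##..
#..##...#
..#...##.
##..##...
...#...##
.##..##..
#...#...#
..##..##.
##...#...
...##..##
.##...#..
#...##..#
..##...#.
##...##..
...##...#
.##...##.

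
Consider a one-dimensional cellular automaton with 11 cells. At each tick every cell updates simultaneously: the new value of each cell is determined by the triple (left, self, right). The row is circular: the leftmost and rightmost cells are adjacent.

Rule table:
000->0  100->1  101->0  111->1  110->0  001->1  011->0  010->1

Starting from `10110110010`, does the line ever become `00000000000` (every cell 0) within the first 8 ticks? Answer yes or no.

no

tick 1: 10000001110
tick 2: 11000010100
tick 3: 00100110111
tick 4: 11111000010
tick 5: 01110100110
tick 6: 10100111001
tick 7: 00111010110
tick 8: 01010010001
tick 8 is 01010010001, still not uniform 0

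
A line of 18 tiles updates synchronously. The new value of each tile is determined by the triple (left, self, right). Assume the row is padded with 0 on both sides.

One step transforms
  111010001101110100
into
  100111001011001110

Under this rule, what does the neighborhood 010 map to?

At position 4 the neighborhood is 010; the next row has 1 there.

1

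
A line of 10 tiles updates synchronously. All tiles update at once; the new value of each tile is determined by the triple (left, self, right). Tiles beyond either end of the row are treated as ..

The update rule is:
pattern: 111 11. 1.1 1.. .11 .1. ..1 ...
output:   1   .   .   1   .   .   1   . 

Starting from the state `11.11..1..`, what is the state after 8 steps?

step 1: .....11.1.
step 2: ....1....1
step 3: ...1.1..1.
step 4: ..1...11.1
step 5: .1.1.1....
step 6: 1.....1...
step 7: .1...1.1..
step 8: 1.1.1...1.

1.1.1...1.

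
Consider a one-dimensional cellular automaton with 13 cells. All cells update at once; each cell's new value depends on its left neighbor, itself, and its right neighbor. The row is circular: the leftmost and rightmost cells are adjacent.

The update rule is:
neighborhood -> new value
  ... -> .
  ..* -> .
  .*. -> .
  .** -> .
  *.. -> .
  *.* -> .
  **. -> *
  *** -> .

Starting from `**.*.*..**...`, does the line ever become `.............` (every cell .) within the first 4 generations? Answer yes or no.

.*.......*...
.............
all cells are . at generation 2

yes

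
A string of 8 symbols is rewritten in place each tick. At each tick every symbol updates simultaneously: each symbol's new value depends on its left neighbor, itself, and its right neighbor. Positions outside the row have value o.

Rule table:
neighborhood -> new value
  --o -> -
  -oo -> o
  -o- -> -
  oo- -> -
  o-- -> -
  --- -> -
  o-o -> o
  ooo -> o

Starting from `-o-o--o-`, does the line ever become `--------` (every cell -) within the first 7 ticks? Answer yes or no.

no

o-o----o
-o-----o
o------o
-------o
-------o  (fixed point — unchanged through tick 7)
tick 7 is -------o, still not uniform -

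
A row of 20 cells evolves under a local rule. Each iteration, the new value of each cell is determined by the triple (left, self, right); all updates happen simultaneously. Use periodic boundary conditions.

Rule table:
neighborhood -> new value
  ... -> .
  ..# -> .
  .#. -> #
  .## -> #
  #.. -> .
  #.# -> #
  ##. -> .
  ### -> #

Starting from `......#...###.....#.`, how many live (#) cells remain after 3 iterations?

......#...##......#.
......#...#.......#.
......#...#.......#.
count of #: 3

3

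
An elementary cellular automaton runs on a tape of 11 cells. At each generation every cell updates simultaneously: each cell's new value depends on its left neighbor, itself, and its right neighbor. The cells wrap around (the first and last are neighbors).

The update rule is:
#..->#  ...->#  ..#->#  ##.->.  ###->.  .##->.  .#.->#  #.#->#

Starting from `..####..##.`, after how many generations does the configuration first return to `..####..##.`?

generation 1: ##....##..#
generation 2: ..####..##.

2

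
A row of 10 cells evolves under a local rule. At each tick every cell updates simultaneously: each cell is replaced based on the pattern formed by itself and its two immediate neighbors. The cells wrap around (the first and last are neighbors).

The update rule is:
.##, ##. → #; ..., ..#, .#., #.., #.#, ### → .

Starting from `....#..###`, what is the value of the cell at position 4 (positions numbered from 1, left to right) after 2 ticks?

.......#.#
..........
position 4 holds .

.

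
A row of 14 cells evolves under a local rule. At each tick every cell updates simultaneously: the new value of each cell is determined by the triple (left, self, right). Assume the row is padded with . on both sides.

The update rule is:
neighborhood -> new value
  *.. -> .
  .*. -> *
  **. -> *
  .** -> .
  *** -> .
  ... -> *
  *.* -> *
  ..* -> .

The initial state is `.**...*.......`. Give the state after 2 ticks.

tick 1: ..*.*.*.******
tick 2: *.******.....*

*.******.....*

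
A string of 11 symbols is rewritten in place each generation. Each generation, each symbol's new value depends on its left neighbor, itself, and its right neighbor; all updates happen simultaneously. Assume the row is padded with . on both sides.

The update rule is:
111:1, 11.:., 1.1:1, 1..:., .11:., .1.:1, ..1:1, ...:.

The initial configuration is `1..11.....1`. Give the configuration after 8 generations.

1.1......11
111.....1..
.1.....11..
11....1....
.....11....
....1......
...11......
..1........

..1........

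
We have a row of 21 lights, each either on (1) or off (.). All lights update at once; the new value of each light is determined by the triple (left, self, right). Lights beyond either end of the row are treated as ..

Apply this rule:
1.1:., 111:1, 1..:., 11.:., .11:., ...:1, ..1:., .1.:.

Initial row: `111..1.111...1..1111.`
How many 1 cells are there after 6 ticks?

14

tick 1: .1......1..1.....11..
tick 2: ...1111......111....1
tick 3: 11..11..1111..1..11..
tick 4: .........11.........1
tick 5: 11111111....1111111..
tick 6: .111111..11..11111..1
count of 1: 14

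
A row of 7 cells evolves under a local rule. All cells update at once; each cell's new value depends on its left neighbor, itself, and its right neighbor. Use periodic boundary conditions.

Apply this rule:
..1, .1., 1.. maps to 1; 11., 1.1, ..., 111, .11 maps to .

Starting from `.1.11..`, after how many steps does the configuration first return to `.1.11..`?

step 1: 11...1.
step 2: ..1.11.
step 3: .11...1
step 4: ...1.11
step 5: 1.11...
step 6: 1...1.1
step 7: .1.11..

7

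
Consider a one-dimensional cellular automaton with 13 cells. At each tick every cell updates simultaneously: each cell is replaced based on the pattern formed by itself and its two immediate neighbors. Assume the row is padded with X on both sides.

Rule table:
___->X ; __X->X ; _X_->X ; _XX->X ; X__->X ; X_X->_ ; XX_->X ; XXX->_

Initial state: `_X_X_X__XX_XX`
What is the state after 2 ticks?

_X_X_X___X_X_

_X_X_XXXXX_X_
_X_X_X___X_X_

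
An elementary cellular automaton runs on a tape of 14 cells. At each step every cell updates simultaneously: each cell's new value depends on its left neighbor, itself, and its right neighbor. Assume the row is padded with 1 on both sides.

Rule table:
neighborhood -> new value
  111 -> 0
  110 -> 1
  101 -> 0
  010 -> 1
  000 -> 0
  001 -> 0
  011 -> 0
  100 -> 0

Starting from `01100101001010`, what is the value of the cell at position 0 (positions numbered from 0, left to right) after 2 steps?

00100101001010
00100101001010
position 0 holds 0

0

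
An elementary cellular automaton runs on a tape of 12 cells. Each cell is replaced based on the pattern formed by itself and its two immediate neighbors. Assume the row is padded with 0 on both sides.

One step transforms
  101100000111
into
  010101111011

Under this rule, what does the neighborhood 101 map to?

1

At position 1 the neighborhood is 101; the next row has 1 there.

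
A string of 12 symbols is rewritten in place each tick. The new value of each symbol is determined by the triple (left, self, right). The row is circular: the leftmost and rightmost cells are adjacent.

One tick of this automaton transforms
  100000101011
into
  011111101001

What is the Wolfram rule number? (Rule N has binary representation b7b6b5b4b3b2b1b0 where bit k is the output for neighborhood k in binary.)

151

position 11: 111 → 1  (bit 7 = 1)
position 0: 110 → 0  (bit 6 = 0)
position 7: 101 → 0  (bit 5 = 0)
position 1: 100 → 1  (bit 4 = 1)
position 10: 011 → 0  (bit 3 = 0)
position 6: 010 → 1  (bit 2 = 1)
position 5: 001 → 1  (bit 1 = 1)
position 2: 000 → 1  (bit 0 = 1)
bits b7..b0 = 10010111 = 151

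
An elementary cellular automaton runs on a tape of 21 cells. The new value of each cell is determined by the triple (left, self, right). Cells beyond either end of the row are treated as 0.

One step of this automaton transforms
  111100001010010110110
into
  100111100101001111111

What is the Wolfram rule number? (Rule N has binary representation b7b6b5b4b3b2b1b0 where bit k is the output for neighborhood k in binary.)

position 1: 111 → 0  (bit 7 = 0)
position 3: 110 → 1  (bit 6 = 1)
position 9: 101 → 1  (bit 5 = 1)
position 4: 100 → 1  (bit 4 = 1)
position 0: 011 → 1  (bit 3 = 1)
position 8: 010 → 0  (bit 2 = 0)
position 7: 001 → 0  (bit 1 = 0)
position 5: 000 → 1  (bit 0 = 1)
bits b7..b0 = 01111001 = 121

121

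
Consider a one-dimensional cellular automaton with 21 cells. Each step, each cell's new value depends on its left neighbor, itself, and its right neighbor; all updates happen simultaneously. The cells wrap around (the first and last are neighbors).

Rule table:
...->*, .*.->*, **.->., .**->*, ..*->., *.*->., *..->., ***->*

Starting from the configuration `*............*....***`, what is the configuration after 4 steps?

*.*******..*.*.*..*..

..**********.*.**.***
..*********..*.*..**.
*.********...*.*..*..
*.*******..*.*.*..*..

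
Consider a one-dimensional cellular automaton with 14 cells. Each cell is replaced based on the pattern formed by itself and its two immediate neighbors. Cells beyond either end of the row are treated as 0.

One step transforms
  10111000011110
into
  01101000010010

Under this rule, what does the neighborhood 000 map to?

0

At position 6 the neighborhood is 000; the next row has 0 there.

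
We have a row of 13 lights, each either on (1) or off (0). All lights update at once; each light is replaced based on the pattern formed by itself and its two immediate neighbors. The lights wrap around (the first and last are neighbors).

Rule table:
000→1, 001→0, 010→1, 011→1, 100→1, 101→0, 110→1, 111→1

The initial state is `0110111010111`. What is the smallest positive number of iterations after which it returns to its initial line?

0110111010111

1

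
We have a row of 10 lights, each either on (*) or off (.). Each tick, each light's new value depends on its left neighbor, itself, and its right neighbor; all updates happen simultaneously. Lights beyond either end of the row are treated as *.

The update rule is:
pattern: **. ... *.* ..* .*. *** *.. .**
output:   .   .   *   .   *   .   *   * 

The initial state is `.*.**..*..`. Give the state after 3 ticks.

****.*.**.
....****.*
*...*...**

*...*...**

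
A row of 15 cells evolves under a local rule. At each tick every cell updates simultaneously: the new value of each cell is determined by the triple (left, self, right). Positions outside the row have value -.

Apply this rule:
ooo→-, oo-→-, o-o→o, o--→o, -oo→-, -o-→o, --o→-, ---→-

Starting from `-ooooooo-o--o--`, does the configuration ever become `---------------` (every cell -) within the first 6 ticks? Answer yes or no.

tick 1: --------ooo-oo-
tick 2: -----------o--o
tick 3: -----------oo-o
tick 4: -------------oo
tick 5: ---------------
all cells are - at tick 5

yes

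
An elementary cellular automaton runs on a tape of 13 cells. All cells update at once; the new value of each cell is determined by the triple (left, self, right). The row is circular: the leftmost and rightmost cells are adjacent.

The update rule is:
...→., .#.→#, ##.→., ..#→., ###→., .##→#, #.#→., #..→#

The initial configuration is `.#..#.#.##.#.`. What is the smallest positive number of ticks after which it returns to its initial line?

.##.#.#.#..##
.#..#.#.##.#.

2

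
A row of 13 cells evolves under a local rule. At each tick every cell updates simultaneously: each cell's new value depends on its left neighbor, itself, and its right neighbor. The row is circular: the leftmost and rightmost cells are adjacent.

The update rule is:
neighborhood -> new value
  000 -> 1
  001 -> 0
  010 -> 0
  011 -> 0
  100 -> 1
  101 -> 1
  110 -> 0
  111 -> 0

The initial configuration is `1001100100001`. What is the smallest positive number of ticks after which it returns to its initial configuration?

0100010011100
0011001000011
1000100111000
0110010000110
0001001110001
1100100001100
0010011100010
1001000011001
0100111000100
0010000110011
1001110001000
0100001100110
0011100010001
1000011001100
0111000100010
0000110011001
1110001000100
0001100110010
1100010001001
0011001100100
1000100010011
0110011001000
0001000100111
1100110010000
0010001001110
1001100100001

26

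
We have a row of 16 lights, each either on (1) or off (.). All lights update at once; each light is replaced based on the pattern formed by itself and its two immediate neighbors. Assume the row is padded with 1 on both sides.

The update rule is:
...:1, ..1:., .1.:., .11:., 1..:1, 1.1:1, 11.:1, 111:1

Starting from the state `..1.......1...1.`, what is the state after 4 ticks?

1111..111111..11

1..111111..11..1
11..111111..11..
111..111111..11.
1111..111111..11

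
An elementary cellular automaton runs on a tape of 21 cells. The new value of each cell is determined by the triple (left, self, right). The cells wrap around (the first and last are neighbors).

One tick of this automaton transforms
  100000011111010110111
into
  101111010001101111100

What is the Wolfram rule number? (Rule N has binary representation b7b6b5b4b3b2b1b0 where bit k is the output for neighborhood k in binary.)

105

position 8: 111 → 0  (bit 7 = 0)
position 0: 110 → 1  (bit 6 = 1)
position 12: 101 → 1  (bit 5 = 1)
position 1: 100 → 0  (bit 4 = 0)
position 7: 011 → 1  (bit 3 = 1)
position 13: 010 → 0  (bit 2 = 0)
position 6: 001 → 0  (bit 1 = 0)
position 2: 000 → 1  (bit 0 = 1)
bits b7..b0 = 01101001 = 105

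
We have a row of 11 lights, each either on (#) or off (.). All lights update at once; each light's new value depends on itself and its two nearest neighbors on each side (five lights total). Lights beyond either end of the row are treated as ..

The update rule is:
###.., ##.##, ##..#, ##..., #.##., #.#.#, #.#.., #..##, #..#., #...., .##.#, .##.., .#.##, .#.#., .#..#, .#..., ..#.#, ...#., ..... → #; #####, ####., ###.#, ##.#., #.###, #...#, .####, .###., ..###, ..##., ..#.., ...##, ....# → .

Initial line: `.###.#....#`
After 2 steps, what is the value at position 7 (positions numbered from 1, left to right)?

.

step 1: .....###.#.
step 2: ###......##
position 7 holds .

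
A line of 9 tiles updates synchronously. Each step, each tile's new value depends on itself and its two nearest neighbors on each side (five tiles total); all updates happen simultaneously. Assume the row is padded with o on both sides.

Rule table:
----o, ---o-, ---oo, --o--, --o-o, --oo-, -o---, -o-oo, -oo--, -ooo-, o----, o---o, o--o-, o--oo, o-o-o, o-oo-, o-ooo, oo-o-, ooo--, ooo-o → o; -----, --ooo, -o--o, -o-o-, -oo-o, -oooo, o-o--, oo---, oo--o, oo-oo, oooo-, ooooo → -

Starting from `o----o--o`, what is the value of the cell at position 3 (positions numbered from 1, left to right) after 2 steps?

o

o-oooo-o-
o-o--oooo
position 3 holds o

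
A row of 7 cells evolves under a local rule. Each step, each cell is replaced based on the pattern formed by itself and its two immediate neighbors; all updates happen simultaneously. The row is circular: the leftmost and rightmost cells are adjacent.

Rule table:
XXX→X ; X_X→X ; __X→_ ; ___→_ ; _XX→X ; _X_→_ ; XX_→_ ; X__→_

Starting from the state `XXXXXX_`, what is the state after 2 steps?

XXXXX_X
XXXX_XX

XXXX_XX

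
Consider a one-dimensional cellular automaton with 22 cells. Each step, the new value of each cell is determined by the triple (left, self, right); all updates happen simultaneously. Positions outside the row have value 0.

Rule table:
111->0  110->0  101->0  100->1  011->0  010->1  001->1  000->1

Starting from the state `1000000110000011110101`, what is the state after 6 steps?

0000000110000011111111

step 1: 1111111001111100000101
step 2: 0000000110000011111101
step 3: 1111111001111100000001
step 4: 0000000110000011111111
step 5: 1111111001111100000000
step 6: 0000000110000011111111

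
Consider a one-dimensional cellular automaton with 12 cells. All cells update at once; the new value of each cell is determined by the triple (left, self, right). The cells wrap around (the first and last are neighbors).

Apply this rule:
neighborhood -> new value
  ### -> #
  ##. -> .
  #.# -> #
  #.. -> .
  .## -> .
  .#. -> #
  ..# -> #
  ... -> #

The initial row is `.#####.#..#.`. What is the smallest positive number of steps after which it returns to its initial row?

24

step 1: #.###.##.##.
step 2: ##.#.#..#..#
step 3: #.####.##.#.
step 4: ##.##.#..###
step 5: #.#..##.#.##
step 6: .##.#..###.#
step 7: #..##.#.#.##
step 8: ..#..#####.#
step 9: .##.#.###.##
step 10: #..###.#.#..
step 11: #.#.#.####.#
step 12: .#####.##.#.
step 13: #.###.#..##.
step 14: ##.#.##.#..#
step 15: #.###..##.#.
step 16: ##.#..#..###
step 17: #.##.##.#.##
step 18: .#..#..###.#
step 19: ##.##.#.#.##
step 20: #.#..#####.#
step 21: .##.#.###.#.
step 22: #..###.#.##.
step 23: #.#.#.###..#
step 24: .#####.#..#.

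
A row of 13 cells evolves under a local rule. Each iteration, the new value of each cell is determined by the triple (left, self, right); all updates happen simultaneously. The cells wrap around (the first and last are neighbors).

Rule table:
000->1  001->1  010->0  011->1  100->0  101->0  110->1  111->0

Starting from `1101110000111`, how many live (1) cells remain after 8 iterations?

5

0101010111100
1000000100101
1011111001001
1010001010011
1000110000110
0011110111110
1110010100010
1010100001100
count of 1: 5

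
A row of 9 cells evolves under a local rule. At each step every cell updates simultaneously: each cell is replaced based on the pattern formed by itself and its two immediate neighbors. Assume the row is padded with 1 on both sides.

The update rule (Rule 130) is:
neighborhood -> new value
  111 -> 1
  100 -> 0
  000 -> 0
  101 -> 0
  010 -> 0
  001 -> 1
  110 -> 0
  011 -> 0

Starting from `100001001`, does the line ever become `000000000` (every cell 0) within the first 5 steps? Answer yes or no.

step 1: 000010010
step 2: 000100100
step 3: 001001001
step 4: 010010010
step 5: 000100100
step 5 is 000100100, still not uniform 0

no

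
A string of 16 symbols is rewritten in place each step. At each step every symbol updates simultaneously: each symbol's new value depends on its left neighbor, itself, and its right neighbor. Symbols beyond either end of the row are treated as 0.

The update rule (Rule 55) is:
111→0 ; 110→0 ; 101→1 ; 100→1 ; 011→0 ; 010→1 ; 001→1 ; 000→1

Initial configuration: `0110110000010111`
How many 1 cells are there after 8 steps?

9

1001001111111000
1111110000000111
0000001111111000
1111110000000111  (repeats step 2; period 2)
step 8: 1111110000000111
count of 1: 9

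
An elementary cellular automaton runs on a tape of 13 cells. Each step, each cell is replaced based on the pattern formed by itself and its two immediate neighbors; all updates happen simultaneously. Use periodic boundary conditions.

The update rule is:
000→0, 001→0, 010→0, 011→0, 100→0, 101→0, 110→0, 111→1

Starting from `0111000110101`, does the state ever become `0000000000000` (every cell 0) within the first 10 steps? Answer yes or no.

yes

0010000000000
0000000000000
all cells are 0 at step 2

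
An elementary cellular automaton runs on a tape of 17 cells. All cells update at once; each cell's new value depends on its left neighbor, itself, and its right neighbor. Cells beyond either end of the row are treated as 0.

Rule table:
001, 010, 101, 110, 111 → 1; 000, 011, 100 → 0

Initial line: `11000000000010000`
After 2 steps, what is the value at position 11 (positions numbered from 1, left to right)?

1

01000000000110000
11000000001010000
position 11 holds 1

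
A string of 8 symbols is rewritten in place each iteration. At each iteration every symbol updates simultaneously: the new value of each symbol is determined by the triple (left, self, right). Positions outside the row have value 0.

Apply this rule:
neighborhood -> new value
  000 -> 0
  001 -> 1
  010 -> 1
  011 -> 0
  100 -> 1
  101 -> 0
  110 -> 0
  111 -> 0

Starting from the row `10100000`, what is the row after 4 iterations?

00000010

10110000
10001000
11011100
00000010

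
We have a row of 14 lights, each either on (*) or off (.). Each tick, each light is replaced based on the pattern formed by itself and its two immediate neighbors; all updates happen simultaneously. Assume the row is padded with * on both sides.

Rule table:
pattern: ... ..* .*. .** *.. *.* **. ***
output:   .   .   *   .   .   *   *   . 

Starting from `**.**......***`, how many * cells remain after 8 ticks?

2

.**.*.........
*.***.........
**..*.........
.*..*.........
**..*.........  (repeats tick 3; period 2)
tick 8: .*..*.........
count of *: 2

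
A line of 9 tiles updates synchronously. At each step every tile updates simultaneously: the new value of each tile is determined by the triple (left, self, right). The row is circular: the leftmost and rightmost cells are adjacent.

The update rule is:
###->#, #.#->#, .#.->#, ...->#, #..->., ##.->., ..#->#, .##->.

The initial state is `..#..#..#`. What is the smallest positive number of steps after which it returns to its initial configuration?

step 1: .##.##.##
step 2: #..#..#..
step 3: #.##.##.#
step 4: .#..#..#.
step 5: ##.##.##.
step 6: ..#..#..#

6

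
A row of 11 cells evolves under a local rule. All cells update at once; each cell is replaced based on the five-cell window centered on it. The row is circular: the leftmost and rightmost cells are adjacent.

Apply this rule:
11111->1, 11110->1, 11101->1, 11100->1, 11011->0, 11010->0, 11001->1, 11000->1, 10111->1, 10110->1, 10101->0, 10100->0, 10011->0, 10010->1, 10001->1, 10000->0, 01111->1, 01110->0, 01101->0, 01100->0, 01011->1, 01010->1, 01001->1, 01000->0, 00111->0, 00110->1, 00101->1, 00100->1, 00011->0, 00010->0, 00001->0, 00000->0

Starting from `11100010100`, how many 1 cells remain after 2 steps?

3

00111011010
10001010000
count of 1: 3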